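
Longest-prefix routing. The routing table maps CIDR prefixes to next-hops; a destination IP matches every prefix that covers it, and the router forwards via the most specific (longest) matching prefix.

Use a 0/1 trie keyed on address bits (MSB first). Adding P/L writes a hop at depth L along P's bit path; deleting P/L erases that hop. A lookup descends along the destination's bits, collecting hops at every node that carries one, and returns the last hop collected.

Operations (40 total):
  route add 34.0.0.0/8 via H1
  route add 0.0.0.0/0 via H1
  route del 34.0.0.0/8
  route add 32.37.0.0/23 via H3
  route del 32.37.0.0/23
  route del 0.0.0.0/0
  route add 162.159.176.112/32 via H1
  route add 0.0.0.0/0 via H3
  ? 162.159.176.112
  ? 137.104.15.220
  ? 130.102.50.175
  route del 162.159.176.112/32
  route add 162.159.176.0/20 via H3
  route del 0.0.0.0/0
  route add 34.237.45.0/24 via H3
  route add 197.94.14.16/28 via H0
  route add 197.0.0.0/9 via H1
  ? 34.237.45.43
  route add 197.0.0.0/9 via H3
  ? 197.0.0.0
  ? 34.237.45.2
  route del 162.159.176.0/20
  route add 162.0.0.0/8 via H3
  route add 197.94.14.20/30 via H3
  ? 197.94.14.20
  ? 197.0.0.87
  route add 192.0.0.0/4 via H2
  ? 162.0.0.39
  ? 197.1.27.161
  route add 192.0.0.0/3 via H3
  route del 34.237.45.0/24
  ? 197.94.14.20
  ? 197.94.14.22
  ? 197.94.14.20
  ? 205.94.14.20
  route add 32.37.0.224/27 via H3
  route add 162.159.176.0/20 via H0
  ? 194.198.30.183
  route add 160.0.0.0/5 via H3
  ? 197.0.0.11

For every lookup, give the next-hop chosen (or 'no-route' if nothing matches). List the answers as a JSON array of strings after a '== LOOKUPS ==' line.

Trace:
  + 34.0.0.0/8 (H1) depth=8
  + 0.0.0.0/0 (H1) depth=0
  del 34.0.0.0/8 (clear depth 8)
  + 32.37.0.0/23 (H3) depth=23
  del 32.37.0.0/23 (clear depth 23)
  del 0.0.0.0/0 (clear depth 0)
  + 162.159.176.112/32 (H1) depth=32
  + 0.0.0.0/0 (H3) depth=0
  ? 162.159.176.112  path d0:H3→d1:-→d2:-→d3:-→d4:-→d5:-→d6:-→d7:-→d8:-→d9:-→d10:-→d11:-→d12:-→d13:-→d14:-→d15:-→d16:-→d17:-→d18:-→d19:-→d20:-→d21:-→d22:-→d23:-→d24:-→d25:-→d26:-→d27:-→d28:-→d29:-→d30:-→d31:-→d32:H1  best=H1
  ? 137.104.15.220  path d0:H3→d1:-→d2:-  best=H3
  ? 130.102.50.175  path d0:H3→d1:-→d2:-  best=H3
  del 162.159.176.112/32 (clear depth 32)
  + 162.159.176.0/20 (H3) depth=20
  del 0.0.0.0/0 (clear depth 0)
  + 34.237.45.0/24 (H3) depth=24
  + 197.94.14.16/28 (H0) depth=28
  + 197.0.0.0/9 (H1) depth=9
  ? 34.237.45.43  path d0:-→d1:-→d2:-→d3:-→d4:-→d5:-→d6:-→d7:-→d8:-→d9:-→d10:-→d11:-→d12:-→d13:-→d14:-→d15:-→d16:-→d17:-→d18:-→d19:-→d20:-→d21:-→d22:-→d23:-→d24:H3  best=H3
  + 197.0.0.0/9 (H3) depth=9
  ? 197.0.0.0  path d0:-→d1:-→d2:-→d3:-→d4:-→d5:-→d6:-→d7:-→d8:-→d9:H3  best=H3
  ? 34.237.45.2  path d0:-→d1:-→d2:-→d3:-→d4:-→d5:-→d6:-→d7:-→d8:-→d9:-→d10:-→d11:-→d12:-→d13:-→d14:-→d15:-→d16:-→d17:-→d18:-→d19:-→d20:-→d21:-→d22:-→d23:-→d24:H3  best=H3
  del 162.159.176.0/20 (clear depth 20)
  + 162.0.0.0/8 (H3) depth=8
  + 197.94.14.20/30 (H3) depth=30
  ? 197.94.14.20  path d0:-→d1:-→d2:-→d3:-→d4:-→d5:-→d6:-→d7:-→d8:-→d9:H3→d10:-→d11:-→d12:-→d13:-→d14:-→d15:-→d16:-→d17:-→d18:-→d19:-→d20:-→d21:-→d22:-→d23:-→d24:-→d25:-→d26:-→d27:-→d28:H0→d29:-→d30:H3  best=H3
  ? 197.0.0.87  path d0:-→d1:-→d2:-→d3:-→d4:-→d5:-→d6:-→d7:-→d8:-→d9:H3  best=H3
  + 192.0.0.0/4 (H2) depth=4
  ? 162.0.0.39  path d0:-→d1:-→d2:-→d3:-→d4:-→d5:-→d6:-→d7:-→d8:H3  best=H3
  ? 197.1.27.161  path d0:-→d1:-→d2:-→d3:-→d4:H2→d5:-→d6:-→d7:-→d8:-→d9:H3  best=H3
  + 192.0.0.0/3 (H3) depth=3
  del 34.237.45.0/24 (clear depth 24)
  ? 197.94.14.20  path d0:-→d1:-→d2:-→d3:H3→d4:H2→d5:-→d6:-→d7:-→d8:-→d9:H3→d10:-→d11:-→d12:-→d13:-→d14:-→d15:-→d16:-→d17:-→d18:-→d19:-→d20:-→d21:-→d22:-→d23:-→d24:-→d25:-→d26:-→d27:-→d28:H0→d29:-→d30:H3  best=H3
  ? 197.94.14.22  path d0:-→d1:-→d2:-→d3:H3→d4:H2→d5:-→d6:-→d7:-→d8:-→d9:H3→d10:-→d11:-→d12:-→d13:-→d14:-→d15:-→d16:-→d17:-→d18:-→d19:-→d20:-→d21:-→d22:-→d23:-→d24:-→d25:-→d26:-→d27:-→d28:H0→d29:-→d30:H3  best=H3
  ? 197.94.14.20  path d0:-→d1:-→d2:-→d3:H3→d4:H2→d5:-→d6:-→d7:-→d8:-→d9:H3→d10:-→d11:-→d12:-→d13:-→d14:-→d15:-→d16:-→d17:-→d18:-→d19:-→d20:-→d21:-→d22:-→d23:-→d24:-→d25:-→d26:-→d27:-→d28:H0→d29:-→d30:H3  best=H3
  ? 205.94.14.20  path d0:-→d1:-→d2:-→d3:H3→d4:H2  best=H2
  + 32.37.0.224/27 (H3) depth=27
  + 162.159.176.0/20 (H0) depth=20
  ? 194.198.30.183  path d0:-→d1:-→d2:-→d3:H3→d4:H2→d5:-  best=H2
  + 160.0.0.0/5 (H3) depth=5
  ? 197.0.0.11  path d0:-→d1:-→d2:-→d3:H3→d4:H2→d5:-→d6:-→d7:-→d8:-→d9:H3  best=H3

== LOOKUPS ==
["H1","H3","H3","H3","H3","H3","H3","H3","H3","H3","H3","H3","H3","H2","H2","H3"]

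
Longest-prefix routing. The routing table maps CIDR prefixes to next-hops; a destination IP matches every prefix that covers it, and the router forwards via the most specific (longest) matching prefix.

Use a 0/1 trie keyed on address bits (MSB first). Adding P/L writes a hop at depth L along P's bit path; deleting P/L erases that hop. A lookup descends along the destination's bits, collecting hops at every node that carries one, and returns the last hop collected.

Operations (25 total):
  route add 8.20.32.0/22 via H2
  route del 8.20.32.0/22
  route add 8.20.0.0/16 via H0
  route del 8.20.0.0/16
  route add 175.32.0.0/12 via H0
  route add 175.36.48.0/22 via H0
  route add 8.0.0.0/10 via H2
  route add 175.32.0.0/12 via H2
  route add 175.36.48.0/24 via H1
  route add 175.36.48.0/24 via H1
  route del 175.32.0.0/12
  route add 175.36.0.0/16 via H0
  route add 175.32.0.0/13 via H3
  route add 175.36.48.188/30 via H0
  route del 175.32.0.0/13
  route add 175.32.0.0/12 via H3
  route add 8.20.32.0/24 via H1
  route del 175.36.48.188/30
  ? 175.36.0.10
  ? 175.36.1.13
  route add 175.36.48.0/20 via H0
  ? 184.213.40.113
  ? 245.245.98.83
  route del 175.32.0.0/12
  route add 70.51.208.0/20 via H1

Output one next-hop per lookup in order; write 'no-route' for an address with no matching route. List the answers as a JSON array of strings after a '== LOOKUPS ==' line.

Process each operation:
  + 8.20.32.0/22 (H2) depth=22
  - 8.20.32.0/22 clear@22
  + 8.20.0.0/16 (H0) depth=16
  - 8.20.0.0/16 clear@16
  + 175.32.0.0/12 (H0) depth=12
  + 175.36.48.0/22 (H0) depth=22
  + 8.0.0.0/10 (H2) depth=10
  + 175.32.0.0/12 (H2) depth=12
  + 175.36.48.0/24 (H1) depth=24
  + 175.36.48.0/24 (H1) depth=24
  - 175.32.0.0/12 clear@12
  + 175.36.0.0/16 (H0) depth=16
  + 175.32.0.0/13 (H3) depth=13
  + 175.36.48.188/30 (H0) depth=30
  - 175.32.0.0/13 clear@13
  + 175.32.0.0/12 (H3) depth=12
  + 8.20.32.0/24 (H1) depth=24
  - 175.36.48.188/30 clear@30
  Q 175.36.0.10: descend 101011110010010000 ; hops seen [H3,H0] ; pick H0
  Q 175.36.1.13: descend 101011110010010000 ; hops seen [H3,H0] ; pick H0
  + 175.36.48.0/20 (H0) depth=20
  Q 184.213.40.113: descend 101 ; hops seen [∅] ; pick no-route
  Q 245.245.98.83: descend 1 ; hops seen [∅] ; pick no-route
  - 175.32.0.0/12 clear@12
  + 70.51.208.0/20 (H1) depth=20

== LOOKUPS ==
["H0","H0","no-route","no-route"]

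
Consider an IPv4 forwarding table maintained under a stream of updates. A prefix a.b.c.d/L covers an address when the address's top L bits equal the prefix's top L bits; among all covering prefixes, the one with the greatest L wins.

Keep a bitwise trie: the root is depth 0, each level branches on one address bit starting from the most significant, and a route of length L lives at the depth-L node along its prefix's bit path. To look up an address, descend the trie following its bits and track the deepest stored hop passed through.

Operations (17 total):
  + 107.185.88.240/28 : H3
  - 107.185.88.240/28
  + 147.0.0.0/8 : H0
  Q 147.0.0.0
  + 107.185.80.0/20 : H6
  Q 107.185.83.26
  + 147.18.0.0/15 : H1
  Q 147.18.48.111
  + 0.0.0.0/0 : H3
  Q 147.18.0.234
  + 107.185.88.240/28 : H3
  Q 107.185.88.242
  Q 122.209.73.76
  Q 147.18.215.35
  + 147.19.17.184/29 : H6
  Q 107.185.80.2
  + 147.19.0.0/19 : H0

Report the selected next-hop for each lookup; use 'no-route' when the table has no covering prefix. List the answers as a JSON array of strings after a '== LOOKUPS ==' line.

Trace:
  + 107.185.88.240/28 (H3) depth=28
  - 107.185.88.240/28 clear@28
  + 147.0.0.0/8 (H0) depth=8
  Q 147.0.0.0: descend 10010011 ; hops seen [H0] ; pick H0
  + 107.185.80.0/20 (H6) depth=20
  Q 107.185.83.26: descend 01101011101110010101 ; hops seen [H6] ; pick H6
  + 147.18.0.0/15 (H1) depth=15
  Q 147.18.48.111: descend 100100110001001 ; hops seen [H0,H1] ; pick H1
  + 0.0.0.0/0 (H3) depth=0
  Q 147.18.0.234: descend 100100110001001 ; hops seen [H3,H0,H1] ; pick H1
  + 107.185.88.240/28 (H3) depth=28
  Q 107.185.88.242: descend 0110101110111001010110001111 ; hops seen [H3,H6,H3] ; pick H3
  Q 122.209.73.76: descend 011 ; hops seen [H3] ; pick H3
  Q 147.18.215.35: descend 100100110001001 ; hops seen [H3,H0,H1] ; pick H1
  + 147.19.17.184/29 (H6) depth=29
  Q 107.185.80.2: descend 01101011101110010101 ; hops seen [H3,H6] ; pick H6
  + 147.19.0.0/19 (H0) depth=19

== LOOKUPS ==
["H0","H6","H1","H1","H3","H3","H1","H6"]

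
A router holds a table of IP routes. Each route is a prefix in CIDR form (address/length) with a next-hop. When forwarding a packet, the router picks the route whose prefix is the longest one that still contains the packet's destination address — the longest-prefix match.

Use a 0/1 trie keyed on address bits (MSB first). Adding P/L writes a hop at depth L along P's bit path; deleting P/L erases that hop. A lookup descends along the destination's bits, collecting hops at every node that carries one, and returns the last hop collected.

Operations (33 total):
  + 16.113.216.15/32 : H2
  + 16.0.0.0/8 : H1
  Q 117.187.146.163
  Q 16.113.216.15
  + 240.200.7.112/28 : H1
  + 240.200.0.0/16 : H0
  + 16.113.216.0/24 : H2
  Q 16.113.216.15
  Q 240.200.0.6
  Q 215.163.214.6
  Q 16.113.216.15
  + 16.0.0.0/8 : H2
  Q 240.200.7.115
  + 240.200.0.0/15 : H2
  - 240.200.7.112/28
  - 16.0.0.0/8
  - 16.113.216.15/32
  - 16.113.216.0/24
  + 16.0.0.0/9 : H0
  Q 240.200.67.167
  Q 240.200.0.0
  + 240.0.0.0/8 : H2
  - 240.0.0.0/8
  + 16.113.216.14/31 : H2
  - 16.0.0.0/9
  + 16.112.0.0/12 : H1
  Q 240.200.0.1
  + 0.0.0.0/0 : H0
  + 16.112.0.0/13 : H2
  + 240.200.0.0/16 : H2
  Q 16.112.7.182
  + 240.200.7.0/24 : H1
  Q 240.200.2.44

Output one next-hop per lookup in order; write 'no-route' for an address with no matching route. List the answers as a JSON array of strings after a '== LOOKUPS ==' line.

Trace:
  + 16.113.216.15/32 (H2) depth=32
  + 16.0.0.0/8 (H1) depth=8
  Q 117.187.146.163: descend 0 ; hops seen [∅] ; pick no-route
  Q 16.113.216.15: descend 00010000011100011101100000001111 ; hops seen [H1,H2] ; pick H2
  + 240.200.7.112/28 (H1) depth=28
  + 240.200.0.0/16 (H0) depth=16
  + 16.113.216.0/24 (H2) depth=24
  Q 16.113.216.15: descend 00010000011100011101100000001111 ; hops seen [H1,H2,H2] ; pick H2
  Q 240.200.0.6: descend 111100001100100000000 ; hops seen [H0] ; pick H0
  Q 215.163.214.6: descend 11 ; hops seen [∅] ; pick no-route
  Q 16.113.216.15: descend 00010000011100011101100000001111 ; hops seen [H1,H2,H2] ; pick H2
  + 16.0.0.0/8 (H2) depth=8
  Q 240.200.7.115: descend 1111000011001000000001110111 ; hops seen [H0,H1] ; pick H1
  + 240.200.0.0/15 (H2) depth=15
  - 240.200.7.112/28 clear@28
  - 16.0.0.0/8 clear@8
  - 16.113.216.15/32 clear@32
  - 16.113.216.0/24 clear@24
  + 16.0.0.0/9 (H0) depth=9
  Q 240.200.67.167: descend 11110000110010000 ; hops seen [H2,H0] ; pick H0
  Q 240.200.0.0: descend 111100001100100000000 ; hops seen [H2,H0] ; pick H0
  + 240.0.0.0/8 (H2) depth=8
  - 240.0.0.0/8 clear@8
  + 16.113.216.14/31 (H2) depth=31
  - 16.0.0.0/9 clear@9
  + 16.112.0.0/12 (H1) depth=12
  Q 240.200.0.1: descend 111100001100100000000 ; hops seen [H2,H0] ; pick H0
  + 0.0.0.0/0 (H0) depth=0
  + 16.112.0.0/13 (H2) depth=13
  + 240.200.0.0/16 (H2) depth=16
  Q 16.112.7.182: descend 000100000111000 ; hops seen [H0,H1,H2] ; pick H2
  + 240.200.7.0/24 (H1) depth=24
  Q 240.200.2.44: descend 111100001100100000000 ; hops seen [H0,H2,H2] ; pick H2

== LOOKUPS ==
["no-route","H2","H2","H0","no-route","H2","H1","H0","H0","H0","H2","H2"]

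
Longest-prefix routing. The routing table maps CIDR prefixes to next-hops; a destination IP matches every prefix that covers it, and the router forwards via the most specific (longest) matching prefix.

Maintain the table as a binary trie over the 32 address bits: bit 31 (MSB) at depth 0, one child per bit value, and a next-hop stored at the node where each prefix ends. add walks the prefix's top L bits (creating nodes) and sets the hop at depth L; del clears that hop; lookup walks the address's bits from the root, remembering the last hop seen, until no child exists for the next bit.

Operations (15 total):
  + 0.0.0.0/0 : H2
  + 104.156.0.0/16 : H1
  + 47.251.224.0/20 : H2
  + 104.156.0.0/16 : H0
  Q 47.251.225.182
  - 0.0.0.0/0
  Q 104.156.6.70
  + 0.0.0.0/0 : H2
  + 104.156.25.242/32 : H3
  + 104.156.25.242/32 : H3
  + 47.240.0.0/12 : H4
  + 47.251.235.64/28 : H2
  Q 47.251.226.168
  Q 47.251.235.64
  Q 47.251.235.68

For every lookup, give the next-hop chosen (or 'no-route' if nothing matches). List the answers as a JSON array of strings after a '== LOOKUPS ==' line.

Trace:
  + 0.0.0.0/0 (H2) depth=0
  + 104.156.0.0/16 (H1) depth=16
  + 47.251.224.0/20 (H2) depth=20
  + 104.156.0.0/16 (H0) depth=16
  ? 47.251.225.182  path d0:H2→d1:-→d2:-→d3:-→d4:-→d5:-→d6:-→d7:-→d8:-→d9:-→d10:-→d11:-→d12:-→d13:-→d14:-→d15:-→d16:-→d17:-→d18:-→d19:-→d20:H2  best=H2
  - 0.0.0.0/0 clear@0
  ? 104.156.6.70  path d0:-→d1:-→d2:-→d3:-→d4:-→d5:-→d6:-→d7:-→d8:-→d9:-→d10:-→d11:-→d12:-→d13:-→d14:-→d15:-→d16:H0  best=H0
  + 0.0.0.0/0 (H2) depth=0
  + 104.156.25.242/32 (H3) depth=32
  + 104.156.25.242/32 (H3) depth=32
  + 47.240.0.0/12 (H4) depth=12
  + 47.251.235.64/28 (H2) depth=28
  ? 47.251.226.168  path d0:H2→d1:-→d2:-→d3:-→d4:-→d5:-→d6:-→d7:-→d8:-→d9:-→d10:-→d11:-→d12:H4→d13:-→d14:-→d15:-→d16:-→d17:-→d18:-→d19:-→d20:H2  best=H2
  ? 47.251.235.64  path d0:H2→d1:-→d2:-→d3:-→d4:-→d5:-→d6:-→d7:-→d8:-→d9:-→d10:-→d11:-→d12:H4→d13:-→d14:-→d15:-→d16:-→d17:-→d18:-→d19:-→d20:H2→d21:-→d22:-→d23:-→d24:-→d25:-→d26:-→d27:-→d28:H2  best=H2
  ? 47.251.235.68  path d0:H2→d1:-→d2:-→d3:-→d4:-→d5:-→d6:-→d7:-→d8:-→d9:-→d10:-→d11:-→d12:H4→d13:-→d14:-→d15:-→d16:-→d17:-→d18:-→d19:-→d20:H2→d21:-→d22:-→d23:-→d24:-→d25:-→d26:-→d27:-→d28:H2  best=H2

== LOOKUPS ==
["H2","H0","H2","H2","H2"]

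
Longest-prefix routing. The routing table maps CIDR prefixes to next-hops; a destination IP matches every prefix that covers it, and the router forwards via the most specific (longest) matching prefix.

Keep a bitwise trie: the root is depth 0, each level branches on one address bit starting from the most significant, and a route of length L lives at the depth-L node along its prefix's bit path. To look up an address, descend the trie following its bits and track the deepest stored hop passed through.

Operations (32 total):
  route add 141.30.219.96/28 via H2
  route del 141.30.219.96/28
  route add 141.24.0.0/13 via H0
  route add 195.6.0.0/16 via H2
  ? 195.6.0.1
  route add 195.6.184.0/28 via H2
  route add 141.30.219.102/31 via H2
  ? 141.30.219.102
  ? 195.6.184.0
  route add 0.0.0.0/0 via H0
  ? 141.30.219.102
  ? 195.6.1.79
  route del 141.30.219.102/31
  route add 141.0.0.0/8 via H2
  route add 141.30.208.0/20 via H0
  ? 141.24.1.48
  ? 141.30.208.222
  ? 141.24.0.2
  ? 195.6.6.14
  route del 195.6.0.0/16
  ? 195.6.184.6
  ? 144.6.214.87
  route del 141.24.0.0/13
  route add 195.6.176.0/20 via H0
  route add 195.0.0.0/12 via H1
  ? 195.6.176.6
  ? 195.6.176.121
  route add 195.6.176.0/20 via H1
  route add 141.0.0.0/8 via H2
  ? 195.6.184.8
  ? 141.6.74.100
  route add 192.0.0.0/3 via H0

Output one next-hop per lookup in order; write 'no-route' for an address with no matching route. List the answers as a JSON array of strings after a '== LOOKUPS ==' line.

Process each operation:
  add 141.30.219.96/28 -> H2 at depth 28
  del 141.30.219.96/28 (clear depth 28)
  add 141.24.0.0/13 -> H0 at depth 13
  add 195.6.0.0/16 -> H2 at depth 16
  ? 195.6.0.1  path d0:-→d1:-→d2:-→d3:-→d4:-→d5:-→d6:-→d7:-→d8:-→d9:-→d10:-→d11:-→d12:-→d13:-→d14:-→d15:-→d16:H2  best=H2
  add 195.6.184.0/28 -> H2 at depth 28
  add 141.30.219.102/31 -> H2 at depth 31
  ? 141.30.219.102  path d0:-→d1:-→d2:-→d3:-→d4:-→d5:-→d6:-→d7:-→d8:-→d9:-→d10:-→d11:-→d12:-→d13:H0→d14:-→d15:-→d16:-→d17:-→d18:-→d19:-→d20:-→d21:-→d22:-→d23:-→d24:-→d25:-→d26:-→d27:-→d28:-→d29:-→d30:-→d31:H2  best=H2
  ? 195.6.184.0  path d0:-→d1:-→d2:-→d3:-→d4:-→d5:-→d6:-→d7:-→d8:-→d9:-→d10:-→d11:-→d12:-→d13:-→d14:-→d15:-→d16:H2→d17:-→d18:-→d19:-→d20:-→d21:-→d22:-→d23:-→d24:-→d25:-→d26:-→d27:-→d28:H2  best=H2
  add 0.0.0.0/0 -> H0 at depth 0
  ? 141.30.219.102  path d0:H0→d1:-→d2:-→d3:-→d4:-→d5:-→d6:-→d7:-→d8:-→d9:-→d10:-→d11:-→d12:-→d13:H0→d14:-→d15:-→d16:-→d17:-→d18:-→d19:-→d20:-→d21:-→d22:-→d23:-→d24:-→d25:-→d26:-→d27:-→d28:-→d29:-→d30:-→d31:H2  best=H2
  ? 195.6.1.79  path d0:H0→d1:-→d2:-→d3:-→d4:-→d5:-→d6:-→d7:-→d8:-→d9:-→d10:-→d11:-→d12:-→d13:-→d14:-→d15:-→d16:H2  best=H2
  del 141.30.219.102/31 (clear depth 31)
  add 141.0.0.0/8 -> H2 at depth 8
  add 141.30.208.0/20 -> H0 at depth 20
  ? 141.24.1.48  path d0:H0→d1:-→d2:-→d3:-→d4:-→d5:-→d6:-→d7:-→d8:H2→d9:-→d10:-→d11:-→d12:-→d13:H0  best=H0
  ? 141.30.208.222  path d0:H0→d1:-→d2:-→d3:-→d4:-→d5:-→d6:-→d7:-→d8:H2→d9:-→d10:-→d11:-→d12:-→d13:H0→d14:-→d15:-→d16:-→d17:-→d18:-→d19:-→d20:H0  best=H0
  ? 141.24.0.2  path d0:H0→d1:-→d2:-→d3:-→d4:-→d5:-→d6:-→d7:-→d8:H2→d9:-→d10:-→d11:-→d12:-→d13:H0  best=H0
  ? 195.6.6.14  path d0:H0→d1:-→d2:-→d3:-→d4:-→d5:-→d6:-→d7:-→d8:-→d9:-→d10:-→d11:-→d12:-→d13:-→d14:-→d15:-→d16:H2  best=H2
  del 195.6.0.0/16 (clear depth 16)
  ? 195.6.184.6  path d0:H0→d1:-→d2:-→d3:-→d4:-→d5:-→d6:-→d7:-→d8:-→d9:-→d10:-→d11:-→d12:-→d13:-→d14:-→d15:-→d16:-→d17:-→d18:-→d19:-→d20:-→d21:-→d22:-→d23:-→d24:-→d25:-→d26:-→d27:-→d28:H2  best=H2
  ? 144.6.214.87  path d0:H0→d1:-→d2:-→d3:-  best=H0
  del 141.24.0.0/13 (clear depth 13)
  add 195.6.176.0/20 -> H0 at depth 20
  add 195.0.0.0/12 -> H1 at depth 12
  ? 195.6.176.6  path d0:H0→d1:-→d2:-→d3:-→d4:-→d5:-→d6:-→d7:-→d8:-→d9:-→d10:-→d11:-→d12:H1→d13:-→d14:-→d15:-→d16:-→d17:-→d18:-→d19:-→d20:H0  best=H0
  ? 195.6.176.121  path d0:H0→d1:-→d2:-→d3:-→d4:-→d5:-→d6:-→d7:-→d8:-→d9:-→d10:-→d11:-→d12:H1→d13:-→d14:-→d15:-→d16:-→d17:-→d18:-→d19:-→d20:H0  best=H0
  add 195.6.176.0/20 -> H1 at depth 20
  add 141.0.0.0/8 -> H2 at depth 8
  ? 195.6.184.8  path d0:H0→d1:-→d2:-→d3:-→d4:-→d5:-→d6:-→d7:-→d8:-→d9:-→d10:-→d11:-→d12:H1→d13:-→d14:-→d15:-→d16:-→d17:-→d18:-→d19:-→d20:H1→d21:-→d22:-→d23:-→d24:-→d25:-→d26:-→d27:-→d28:H2  best=H2
  ? 141.6.74.100  path d0:H0→d1:-→d2:-→d3:-→d4:-→d5:-→d6:-→d7:-→d8:H2→d9:-→d10:-→d11:-  best=H2
  add 192.0.0.0/3 -> H0 at depth 3

== LOOKUPS ==
["H2","H2","H2","H2","H2","H0","H0","H0","H2","H2","H0","H0","H0","H2","H2"]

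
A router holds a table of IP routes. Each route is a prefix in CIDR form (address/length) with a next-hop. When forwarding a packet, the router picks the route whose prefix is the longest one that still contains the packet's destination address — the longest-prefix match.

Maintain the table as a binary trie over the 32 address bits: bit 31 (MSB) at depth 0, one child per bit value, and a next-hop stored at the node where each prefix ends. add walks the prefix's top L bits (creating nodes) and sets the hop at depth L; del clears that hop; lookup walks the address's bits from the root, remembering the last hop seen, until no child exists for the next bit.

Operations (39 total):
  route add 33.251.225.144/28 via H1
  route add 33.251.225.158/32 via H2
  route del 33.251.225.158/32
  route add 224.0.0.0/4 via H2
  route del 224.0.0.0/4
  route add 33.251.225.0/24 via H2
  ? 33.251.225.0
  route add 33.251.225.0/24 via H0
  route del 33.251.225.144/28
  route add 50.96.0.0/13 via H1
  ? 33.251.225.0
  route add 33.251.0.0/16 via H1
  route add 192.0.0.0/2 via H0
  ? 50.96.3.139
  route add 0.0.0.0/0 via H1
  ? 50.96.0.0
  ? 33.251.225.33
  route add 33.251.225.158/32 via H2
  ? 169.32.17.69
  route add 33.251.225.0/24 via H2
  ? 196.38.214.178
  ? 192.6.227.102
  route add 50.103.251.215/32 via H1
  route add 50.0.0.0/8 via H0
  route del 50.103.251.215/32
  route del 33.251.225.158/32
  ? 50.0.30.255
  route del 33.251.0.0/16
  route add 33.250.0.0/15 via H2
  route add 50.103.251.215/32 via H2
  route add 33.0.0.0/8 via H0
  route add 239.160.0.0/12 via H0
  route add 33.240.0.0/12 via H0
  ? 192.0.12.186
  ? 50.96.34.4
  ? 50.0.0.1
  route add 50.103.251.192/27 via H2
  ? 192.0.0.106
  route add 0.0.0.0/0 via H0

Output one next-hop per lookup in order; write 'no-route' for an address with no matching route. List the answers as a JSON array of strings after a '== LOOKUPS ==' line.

Process each operation:
  add 33.251.225.144/28 -> H1 at depth 28
  add 33.251.225.158/32 -> H2 at depth 32
  del 33.251.225.158/32 (clear depth 32)
  add 224.0.0.0/4 -> H2 at depth 4
  del 224.0.0.0/4 (clear depth 4)
  add 33.251.225.0/24 -> H2 at depth 24
  ? 33.251.225.0  path d0:-→d1:-→d2:-→d3:-→d4:-→d5:-→d6:-→d7:-→d8:-→d9:-→d10:-→d11:-→d12:-→d13:-→d14:-→d15:-→d16:-→d17:-→d18:-→d19:-→d20:-→d21:-→d22:-→d23:-→d24:H2  best=H2
  add 33.251.225.0/24 -> H0 at depth 24
  del 33.251.225.144/28 (clear depth 28)
  add 50.96.0.0/13 -> H1 at depth 13
  ? 33.251.225.0  path d0:-→d1:-→d2:-→d3:-→d4:-→d5:-→d6:-→d7:-→d8:-→d9:-→d10:-→d11:-→d12:-→d13:-→d14:-→d15:-→d16:-→d17:-→d18:-→d19:-→d20:-→d21:-→d22:-→d23:-→d24:H0  best=H0
  add 33.251.0.0/16 -> H1 at depth 16
  add 192.0.0.0/2 -> H0 at depth 2
  ? 50.96.3.139  path d0:-→d1:-→d2:-→d3:-→d4:-→d5:-→d6:-→d7:-→d8:-→d9:-→d10:-→d11:-→d12:-→d13:H1  best=H1
  add 0.0.0.0/0 -> H1 at depth 0
  ? 50.96.0.0  path d0:H1→d1:-→d2:-→d3:-→d4:-→d5:-→d6:-→d7:-→d8:-→d9:-→d10:-→d11:-→d12:-→d13:H1  best=H1
  ? 33.251.225.33  path d0:H1→d1:-→d2:-→d3:-→d4:-→d5:-→d6:-→d7:-→d8:-→d9:-→d10:-→d11:-→d12:-→d13:-→d14:-→d15:-→d16:H1→d17:-→d18:-→d19:-→d20:-→d21:-→d22:-→d23:-→d24:H0  best=H0
  add 33.251.225.158/32 -> H2 at depth 32
  ? 169.32.17.69  path d0:H1→d1:-  best=H1
  add 33.251.225.0/24 -> H2 at depth 24
  ? 196.38.214.178  path d0:H1→d1:-→d2:H0  best=H0
  ? 192.6.227.102  path d0:H1→d1:-→d2:H0  best=H0
  add 50.103.251.215/32 -> H1 at depth 32
  add 50.0.0.0/8 -> H0 at depth 8
  del 50.103.251.215/32 (clear depth 32)
  del 33.251.225.158/32 (clear depth 32)
  ? 50.0.30.255  path d0:H1→d1:-→d2:-→d3:-→d4:-→d5:-→d6:-→d7:-→d8:H0→d9:-  best=H0
  del 33.251.0.0/16 (clear depth 16)
  add 33.250.0.0/15 -> H2 at depth 15
  add 50.103.251.215/32 -> H2 at depth 32
  add 33.0.0.0/8 -> H0 at depth 8
  add 239.160.0.0/12 -> H0 at depth 12
  add 33.240.0.0/12 -> H0 at depth 12
  ? 192.0.12.186  path d0:H1→d1:-→d2:H0  best=H0
  ? 50.96.34.4  path d0:H1→d1:-→d2:-→d3:-→d4:-→d5:-→d6:-→d7:-→d8:H0→d9:-→d10:-→d11:-→d12:-→d13:H1  best=H1
  ? 50.0.0.1  path d0:H1→d1:-→d2:-→d3:-→d4:-→d5:-→d6:-→d7:-→d8:H0→d9:-  best=H0
  add 50.103.251.192/27 -> H2 at depth 27
  ? 192.0.0.106  path d0:H1→d1:-→d2:H0  best=H0
  add 0.0.0.0/0 -> H0 at depth 0

== LOOKUPS ==
["H2","H0","H1","H1","H0","H1","H0","H0","H0","H0","H1","H0","H0"]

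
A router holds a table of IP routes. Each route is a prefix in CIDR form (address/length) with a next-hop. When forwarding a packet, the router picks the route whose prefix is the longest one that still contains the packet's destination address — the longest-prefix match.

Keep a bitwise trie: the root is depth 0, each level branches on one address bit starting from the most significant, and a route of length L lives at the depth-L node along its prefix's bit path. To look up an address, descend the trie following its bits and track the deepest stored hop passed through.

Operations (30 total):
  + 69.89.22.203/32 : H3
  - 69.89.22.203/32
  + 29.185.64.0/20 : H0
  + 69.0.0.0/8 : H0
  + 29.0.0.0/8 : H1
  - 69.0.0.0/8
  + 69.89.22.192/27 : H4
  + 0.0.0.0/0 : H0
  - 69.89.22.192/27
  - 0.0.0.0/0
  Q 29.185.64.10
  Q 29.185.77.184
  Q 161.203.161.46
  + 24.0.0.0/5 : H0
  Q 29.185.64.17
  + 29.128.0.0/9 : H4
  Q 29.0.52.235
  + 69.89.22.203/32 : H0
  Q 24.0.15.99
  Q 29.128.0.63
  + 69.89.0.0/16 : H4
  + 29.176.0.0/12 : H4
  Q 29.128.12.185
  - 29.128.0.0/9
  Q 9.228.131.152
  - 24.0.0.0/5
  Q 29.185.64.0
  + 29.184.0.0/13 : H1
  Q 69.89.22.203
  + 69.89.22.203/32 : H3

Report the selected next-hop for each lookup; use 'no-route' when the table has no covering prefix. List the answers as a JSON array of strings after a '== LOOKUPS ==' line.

Process each operation:
  + 69.89.22.203/32 (H3) depth=32
  - 69.89.22.203/32 clear@32
  + 29.185.64.0/20 (H0) depth=20
  + 69.0.0.0/8 (H0) depth=8
  + 29.0.0.0/8 (H1) depth=8
  - 69.0.0.0/8 clear@8
  + 69.89.22.192/27 (H4) depth=27
  + 0.0.0.0/0 (H0) depth=0
  - 69.89.22.192/27 clear@27
  - 0.0.0.0/0 clear@0
  Q 29.185.64.10: descend 00011101101110010100 ; hops seen [H1,H0] ; pick H0
  Q 29.185.77.184: descend 00011101101110010100 ; hops seen [H1,H0] ; pick H0
  Q 161.203.161.46: descend ε ; hops seen [∅] ; pick no-route
  + 24.0.0.0/5 (H0) depth=5
  Q 29.185.64.17: descend 00011101101110010100 ; hops seen [H0,H1,H0] ; pick H0
  + 29.128.0.0/9 (H4) depth=9
  Q 29.0.52.235: descend 00011101 ; hops seen [H0,H1] ; pick H1
  + 69.89.22.203/32 (H0) depth=32
  Q 24.0.15.99: descend 00011 ; hops seen [H0] ; pick H0
  Q 29.128.0.63: descend 0001110110 ; hops seen [H0,H1,H4] ; pick H4
  + 69.89.0.0/16 (H4) depth=16
  + 29.176.0.0/12 (H4) depth=12
  Q 29.128.12.185: descend 0001110110 ; hops seen [H0,H1,H4] ; pick H4
  - 29.128.0.0/9 clear@9
  Q 9.228.131.152: descend 000 ; hops seen [∅] ; pick no-route
  - 24.0.0.0/5 clear@5
  Q 29.185.64.0: descend 00011101101110010100 ; hops seen [H1,H4,H0] ; pick H0
  + 29.184.0.0/13 (H1) depth=13
  Q 69.89.22.203: descend 01000101010110010001011011001011 ; hops seen [H4,H0] ; pick H0
  + 69.89.22.203/32 (H3) depth=32

== LOOKUPS ==
["H0","H0","no-route","H0","H1","H0","H4","H4","no-route","H0","H0"]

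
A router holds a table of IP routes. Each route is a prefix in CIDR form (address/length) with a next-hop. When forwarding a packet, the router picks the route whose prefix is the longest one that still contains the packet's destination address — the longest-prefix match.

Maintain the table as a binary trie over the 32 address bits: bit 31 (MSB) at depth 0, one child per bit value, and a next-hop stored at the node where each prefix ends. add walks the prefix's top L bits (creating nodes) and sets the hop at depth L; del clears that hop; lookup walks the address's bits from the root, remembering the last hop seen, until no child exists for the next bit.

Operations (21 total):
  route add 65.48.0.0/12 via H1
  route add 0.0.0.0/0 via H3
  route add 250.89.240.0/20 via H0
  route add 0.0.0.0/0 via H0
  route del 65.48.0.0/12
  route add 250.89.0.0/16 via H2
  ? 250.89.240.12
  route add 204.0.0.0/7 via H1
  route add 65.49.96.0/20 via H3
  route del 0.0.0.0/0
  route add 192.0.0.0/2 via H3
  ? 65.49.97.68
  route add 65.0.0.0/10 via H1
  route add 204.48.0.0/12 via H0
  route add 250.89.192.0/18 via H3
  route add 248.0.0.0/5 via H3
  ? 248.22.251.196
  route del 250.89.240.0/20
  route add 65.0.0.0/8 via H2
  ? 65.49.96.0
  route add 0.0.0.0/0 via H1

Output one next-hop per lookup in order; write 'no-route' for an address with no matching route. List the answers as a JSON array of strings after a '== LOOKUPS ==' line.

Apply in order:
  add 65.48.0.0/12 -> H1 at depth 12
  add 0.0.0.0/0 -> H3 at depth 0
  add 250.89.240.0/20 -> H0 at depth 20
  add 0.0.0.0/0 -> H0 at depth 0
  del 65.48.0.0/12 (clear depth 12)
  add 250.89.0.0/16 -> H2 at depth 16
  lookup 250.89.240.12: bits 11111010010110011111 walk d0:H0→d1:-→d2:-→d3:-→d4:-→d5:-→d6:-→d7:-→d8:-→d9:-→d10:-→d11:-→d12:-→d13:-→d14:-→d15:-→d16:H2→d17:-→d18:-→d19:-→d20:H0 -> H0
  add 204.0.0.0/7 -> H1 at depth 7
  add 65.49.96.0/20 -> H3 at depth 20
  del 0.0.0.0/0 (clear depth 0)
  add 192.0.0.0/2 -> H3 at depth 2
  lookup 65.49.97.68: bits 01000001001100010110 walk d0:-→d1:-→d2:-→d3:-→d4:-→d5:-→d6:-→d7:-→d8:-→d9:-→d10:-→d11:-→d12:-→d13:-→d14:-→d15:-→d16:-→d17:-→d18:-→d19:-→d20:H3 -> H3
  add 65.0.0.0/10 -> H1 at depth 10
  add 204.48.0.0/12 -> H0 at depth 12
  add 250.89.192.0/18 -> H3 at depth 18
  add 248.0.0.0/5 -> H3 at depth 5
  lookup 248.22.251.196: bits 111110 walk d0:-→d1:-→d2:H3→d3:-→d4:-→d5:H3→d6:- -> H3
  del 250.89.240.0/20 (clear depth 20)
  add 65.0.0.0/8 -> H2 at depth 8
  lookup 65.49.96.0: bits 01000001001100010110 walk d0:-→d1:-→d2:-→d3:-→d4:-→d5:-→d6:-→d7:-→d8:H2→d9:-→d10:H1→d11:-→d12:-→d13:-→d14:-→d15:-→d16:-→d17:-→d18:-→d19:-→d20:H3 -> H3
  add 0.0.0.0/0 -> H1 at depth 0

== LOOKUPS ==
["H0","H3","H3","H3"]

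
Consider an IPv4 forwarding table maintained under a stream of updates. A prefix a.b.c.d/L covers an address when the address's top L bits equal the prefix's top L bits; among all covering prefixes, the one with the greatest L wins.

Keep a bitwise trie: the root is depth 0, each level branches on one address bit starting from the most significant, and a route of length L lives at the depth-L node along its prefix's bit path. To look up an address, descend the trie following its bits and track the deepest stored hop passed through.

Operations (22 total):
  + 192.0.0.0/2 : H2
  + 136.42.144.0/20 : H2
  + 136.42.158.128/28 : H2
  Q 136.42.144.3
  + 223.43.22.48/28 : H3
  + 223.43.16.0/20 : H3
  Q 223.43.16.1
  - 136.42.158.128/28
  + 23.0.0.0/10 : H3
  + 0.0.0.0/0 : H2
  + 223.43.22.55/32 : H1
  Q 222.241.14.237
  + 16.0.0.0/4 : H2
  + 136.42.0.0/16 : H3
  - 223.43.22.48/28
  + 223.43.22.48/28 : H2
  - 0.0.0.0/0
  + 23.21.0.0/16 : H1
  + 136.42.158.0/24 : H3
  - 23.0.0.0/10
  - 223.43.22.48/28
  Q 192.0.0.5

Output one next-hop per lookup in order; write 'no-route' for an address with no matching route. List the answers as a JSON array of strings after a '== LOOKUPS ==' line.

Trace:
  + 192.0.0.0/2 (H2) depth=2
  + 136.42.144.0/20 (H2) depth=20
  + 136.42.158.128/28 (H2) depth=28
  Q 136.42.144.3: descend 10001000001010101001 ; hops seen [H2] ; pick H2
  + 223.43.22.48/28 (H3) depth=28
  + 223.43.16.0/20 (H3) depth=20
  Q 223.43.16.1: descend 110111110010101100010 ; hops seen [H2,H3] ; pick H3
  del 136.42.158.128/28 (clear depth 28)
  + 23.0.0.0/10 (H3) depth=10
  + 0.0.0.0/0 (H2) depth=0
  + 223.43.22.55/32 (H1) depth=32
  Q 222.241.14.237: descend 1101111 ; hops seen [H2,H2] ; pick H2
  + 16.0.0.0/4 (H2) depth=4
  + 136.42.0.0/16 (H3) depth=16
  del 223.43.22.48/28 (clear depth 28)
  + 223.43.22.48/28 (H2) depth=28
  del 0.0.0.0/0 (clear depth 0)
  + 23.21.0.0/16 (H1) depth=16
  + 136.42.158.0/24 (H3) depth=24
  del 23.0.0.0/10 (clear depth 10)
  del 223.43.22.48/28 (clear depth 28)
  Q 192.0.0.5: descend 110 ; hops seen [H2] ; pick H2

== LOOKUPS ==
["H2","H3","H2","H2"]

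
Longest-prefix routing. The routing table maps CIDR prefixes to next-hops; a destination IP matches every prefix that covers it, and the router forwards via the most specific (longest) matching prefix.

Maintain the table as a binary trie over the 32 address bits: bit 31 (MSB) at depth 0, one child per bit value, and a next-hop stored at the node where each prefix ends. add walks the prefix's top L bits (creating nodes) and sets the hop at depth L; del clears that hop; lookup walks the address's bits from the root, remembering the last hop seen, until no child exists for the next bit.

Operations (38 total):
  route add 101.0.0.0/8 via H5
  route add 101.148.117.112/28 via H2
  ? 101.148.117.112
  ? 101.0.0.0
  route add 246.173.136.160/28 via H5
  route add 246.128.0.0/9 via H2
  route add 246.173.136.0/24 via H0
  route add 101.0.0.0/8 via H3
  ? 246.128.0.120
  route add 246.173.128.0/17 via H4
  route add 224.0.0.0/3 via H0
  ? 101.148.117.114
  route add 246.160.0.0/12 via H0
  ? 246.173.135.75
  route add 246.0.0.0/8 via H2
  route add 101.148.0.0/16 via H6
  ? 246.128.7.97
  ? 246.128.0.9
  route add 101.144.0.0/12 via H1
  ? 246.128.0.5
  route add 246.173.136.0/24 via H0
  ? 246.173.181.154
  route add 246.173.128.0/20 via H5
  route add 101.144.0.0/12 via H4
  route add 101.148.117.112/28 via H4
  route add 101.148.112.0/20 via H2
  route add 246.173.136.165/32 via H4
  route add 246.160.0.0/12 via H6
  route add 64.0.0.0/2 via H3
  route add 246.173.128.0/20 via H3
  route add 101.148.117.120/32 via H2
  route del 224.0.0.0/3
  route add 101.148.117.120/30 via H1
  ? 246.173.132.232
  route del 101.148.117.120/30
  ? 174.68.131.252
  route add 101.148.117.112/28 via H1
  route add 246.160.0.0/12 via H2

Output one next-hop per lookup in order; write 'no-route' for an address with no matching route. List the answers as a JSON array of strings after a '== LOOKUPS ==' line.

Trace:
  add 101.0.0.0/8 -> H5 at depth 8
  add 101.148.117.112/28 -> H2 at depth 28
  lookup 101.148.117.112: bits 0110010110010100011101010111 walk d0:-→d1:-→d2:-→d3:-→d4:-→d5:-→d6:-→d7:-→d8:H5→d9:-→d10:-→d11:-→d12:-→d13:-→d14:-→d15:-→d16:-→d17:-→d18:-→d19:-→d20:-→d21:-→d22:-→d23:-→d24:-→d25:-→d26:-→d27:-→d28:H2 -> H2
  lookup 101.0.0.0: bits 01100101 walk d0:-→d1:-→d2:-→d3:-→d4:-→d5:-→d6:-→d7:-→d8:H5 -> H5
  add 246.173.136.160/28 -> H5 at depth 28
  add 246.128.0.0/9 -> H2 at depth 9
  add 246.173.136.0/24 -> H0 at depth 24
  add 101.0.0.0/8 -> H3 at depth 8
  lookup 246.128.0.120: bits 1111011010 walk d0:-→d1:-→d2:-→d3:-→d4:-→d5:-→d6:-→d7:-→d8:-→d9:H2→d10:- -> H2
  add 246.173.128.0/17 -> H4 at depth 17
  add 224.0.0.0/3 -> H0 at depth 3
  lookup 101.148.117.114: bits 0110010110010100011101010111 walk d0:-→d1:-→d2:-→d3:-→d4:-→d5:-→d6:-→d7:-→d8:H3→d9:-→d10:-→d11:-→d12:-→d13:-→d14:-→d15:-→d16:-→d17:-→d18:-→d19:-→d20:-→d21:-→d22:-→d23:-→d24:-→d25:-→d26:-→d27:-→d28:H2 -> H2
  add 246.160.0.0/12 -> H0 at depth 12
  lookup 246.173.135.75: bits 11110110101011011000 walk d0:-→d1:-→d2:-→d3:H0→d4:-→d5:-→d6:-→d7:-→d8:-→d9:H2→d10:-→d11:-→d12:H0→d13:-→d14:-→d15:-→d16:-→d17:H4→d18:-→d19:-→d20:- -> H4
  add 246.0.0.0/8 -> H2 at depth 8
  add 101.148.0.0/16 -> H6 at depth 16
  lookup 246.128.7.97: bits 1111011010 walk d0:-→d1:-→d2:-→d3:H0→d4:-→d5:-→d6:-→d7:-→d8:H2→d9:H2→d10:- -> H2
  lookup 246.128.0.9: bits 1111011010 walk d0:-→d1:-→d2:-→d3:H0→d4:-→d5:-→d6:-→d7:-→d8:H2→d9:H2→d10:- -> H2
  add 101.144.0.0/12 -> H1 at depth 12
  lookup 246.128.0.5: bits 1111011010 walk d0:-→d1:-→d2:-→d3:H0→d4:-→d5:-→d6:-→d7:-→d8:H2→d9:H2→d10:- -> H2
  add 246.173.136.0/24 -> H0 at depth 24
  lookup 246.173.181.154: bits 111101101010110110 walk d0:-→d1:-→d2:-→d3:H0→d4:-→d5:-→d6:-→d7:-→d8:H2→d9:H2→d10:-→d11:-→d12:H0→d13:-→d14:-→d15:-→d16:-→d17:H4→d18:- -> H4
  add 246.173.128.0/20 -> H5 at depth 20
  add 101.144.0.0/12 -> H4 at depth 12
  add 101.148.117.112/28 -> H4 at depth 28
  add 101.148.112.0/20 -> H2 at depth 20
  add 246.173.136.165/32 -> H4 at depth 32
  add 246.160.0.0/12 -> H6 at depth 12
  add 64.0.0.0/2 -> H3 at depth 2
  add 246.173.128.0/20 -> H3 at depth 20
  add 101.148.117.120/32 -> H2 at depth 32
  - 224.0.0.0/3 clear@3
  add 101.148.117.120/30 -> H1 at depth 30
  lookup 246.173.132.232: bits 11110110101011011000 walk d0:-→d1:-→d2:-→d3:-→d4:-→d5:-→d6:-→d7:-→d8:H2→d9:H2→d10:-→d11:-→d12:H6→d13:-→d14:-→d15:-→d16:-→d17:H4→d18:-→d19:-→d20:H3 -> H3
  - 101.148.117.120/30 clear@30
  lookup 174.68.131.252: bits 1 walk d0:-→d1:- -> no-route
  add 101.148.117.112/28 -> H1 at depth 28
  add 246.160.0.0/12 -> H2 at depth 12

== LOOKUPS ==
["H2","H5","H2","H2","H4","H2","H2","H2","H4","H3","no-route"]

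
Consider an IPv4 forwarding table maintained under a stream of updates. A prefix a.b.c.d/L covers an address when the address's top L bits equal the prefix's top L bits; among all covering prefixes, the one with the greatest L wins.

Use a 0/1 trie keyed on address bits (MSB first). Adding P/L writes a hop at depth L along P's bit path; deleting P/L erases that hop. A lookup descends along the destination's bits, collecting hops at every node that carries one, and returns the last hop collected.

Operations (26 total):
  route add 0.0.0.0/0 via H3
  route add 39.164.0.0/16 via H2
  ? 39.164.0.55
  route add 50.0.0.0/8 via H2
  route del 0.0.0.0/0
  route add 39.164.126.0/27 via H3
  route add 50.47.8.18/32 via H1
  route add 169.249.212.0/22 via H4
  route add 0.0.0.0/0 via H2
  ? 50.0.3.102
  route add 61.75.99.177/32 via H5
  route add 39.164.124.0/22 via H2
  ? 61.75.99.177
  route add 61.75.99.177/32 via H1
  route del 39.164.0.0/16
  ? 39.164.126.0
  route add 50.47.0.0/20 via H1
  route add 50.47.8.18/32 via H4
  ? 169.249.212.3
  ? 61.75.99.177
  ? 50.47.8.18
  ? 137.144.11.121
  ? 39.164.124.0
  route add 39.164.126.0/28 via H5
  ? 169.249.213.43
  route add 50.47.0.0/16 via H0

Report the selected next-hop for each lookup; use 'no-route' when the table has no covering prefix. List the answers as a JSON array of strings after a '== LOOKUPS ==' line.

Apply in order:
  + 0.0.0.0/0 (H3) depth=0
  + 39.164.0.0/16 (H2) depth=16
  lookup 39.164.0.55: bits 0010011110100100 walk d0:H3→d1:-→d2:-→d3:-→d4:-→d5:-→d6:-→d7:-→d8:-→d9:-→d10:-→d11:-→d12:-→d13:-→d14:-→d15:-→d16:H2 -> H2
  + 50.0.0.0/8 (H2) depth=8
  del 0.0.0.0/0 (clear depth 0)
  + 39.164.126.0/27 (H3) depth=27
  + 50.47.8.18/32 (H1) depth=32
  + 169.249.212.0/22 (H4) depth=22
  + 0.0.0.0/0 (H2) depth=0
  lookup 50.0.3.102: bits 0011001000 walk d0:H2→d1:-→d2:-→d3:-→d4:-→d5:-→d6:-→d7:-→d8:H2→d9:-→d10:- -> H2
  + 61.75.99.177/32 (H5) depth=32
  + 39.164.124.0/22 (H2) depth=22
  lookup 61.75.99.177: bits 00111101010010110110001110110001 walk d0:H2→d1:-→d2:-→d3:-→d4:-→d5:-→d6:-→d7:-→d8:-→d9:-→d10:-→d11:-→d12:-→d13:-→d14:-→d15:-→d16:-→d17:-→d18:-→d19:-→d20:-→d21:-→d22:-→d23:-→d24:-→d25:-→d26:-→d27:-→d28:-→d29:-→d30:-→d31:-→d32:H5 -> H5
  + 61.75.99.177/32 (H1) depth=32
  del 39.164.0.0/16 (clear depth 16)
  lookup 39.164.126.0: bits 001001111010010001111110000 walk d0:H2→d1:-→d2:-→d3:-→d4:-→d5:-→d6:-→d7:-→d8:-→d9:-→d10:-→d11:-→d12:-→d13:-→d14:-→d15:-→d16:-→d17:-→d18:-→d19:-→d20:-→d21:-→d22:H2→d23:-→d24:-→d25:-→d26:-→d27:H3 -> H3
  + 50.47.0.0/20 (H1) depth=20
  + 50.47.8.18/32 (H4) depth=32
  lookup 169.249.212.3: bits 1010100111111001110101 walk d0:H2→d1:-→d2:-→d3:-→d4:-→d5:-→d6:-→d7:-→d8:-→d9:-→d10:-→d11:-→d12:-→d13:-→d14:-→d15:-→d16:-→d17:-→d18:-→d19:-→d20:-→d21:-→d22:H4 -> H4
  lookup 61.75.99.177: bits 00111101010010110110001110110001 walk d0:H2→d1:-→d2:-→d3:-→d4:-→d5:-→d6:-→d7:-→d8:-→d9:-→d10:-→d11:-→d12:-→d13:-→d14:-→d15:-→d16:-→d17:-→d18:-→d19:-→d20:-→d21:-→d22:-→d23:-→d24:-→d25:-→d26:-→d27:-→d28:-→d29:-→d30:-→d31:-→d32:H1 -> H1
  lookup 50.47.8.18: bits 00110010001011110000100000010010 walk d0:H2→d1:-→d2:-→d3:-→d4:-→d5:-→d6:-→d7:-→d8:H2→d9:-→d10:-→d11:-→d12:-→d13:-→d14:-→d15:-→d16:-→d17:-→d18:-→d19:-→d20:H1→d21:-→d22:-→d23:-→d24:-→d25:-→d26:-→d27:-→d28:-→d29:-→d30:-→d31:-→d32:H4 -> H4
  lookup 137.144.11.121: bits 10 walk d0:H2→d1:-→d2:- -> H2
  lookup 39.164.124.0: bits 0010011110100100011111 walk d0:H2→d1:-→d2:-→d3:-→d4:-→d5:-→d6:-→d7:-→d8:-→d9:-→d10:-→d11:-→d12:-→d13:-→d14:-→d15:-→d16:-→d17:-→d18:-→d19:-→d20:-→d21:-→d22:H2 -> H2
  + 39.164.126.0/28 (H5) depth=28
  lookup 169.249.213.43: bits 1010100111111001110101 walk d0:H2→d1:-→d2:-→d3:-→d4:-→d5:-→d6:-→d7:-→d8:-→d9:-→d10:-→d11:-→d12:-→d13:-→d14:-→d15:-→d16:-→d17:-→d18:-→d19:-→d20:-→d21:-→d22:H4 -> H4
  + 50.47.0.0/16 (H0) depth=16

== LOOKUPS ==
["H2","H2","H5","H3","H4","H1","H4","H2","H2","H4"]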